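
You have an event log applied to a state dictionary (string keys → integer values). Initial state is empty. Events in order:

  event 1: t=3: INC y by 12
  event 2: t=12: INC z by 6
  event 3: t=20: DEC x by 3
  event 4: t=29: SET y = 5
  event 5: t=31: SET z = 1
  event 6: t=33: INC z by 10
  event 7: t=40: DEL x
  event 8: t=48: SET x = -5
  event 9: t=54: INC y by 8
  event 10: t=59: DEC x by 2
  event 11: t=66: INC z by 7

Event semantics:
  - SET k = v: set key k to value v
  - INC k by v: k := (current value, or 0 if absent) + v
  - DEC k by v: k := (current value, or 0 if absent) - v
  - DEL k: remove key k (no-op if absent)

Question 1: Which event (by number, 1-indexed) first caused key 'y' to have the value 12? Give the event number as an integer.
Answer: 1

Derivation:
Looking for first event where y becomes 12:
  event 1: y (absent) -> 12  <-- first match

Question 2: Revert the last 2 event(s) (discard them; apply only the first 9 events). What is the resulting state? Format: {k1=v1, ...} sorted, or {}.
Keep first 9 events (discard last 2):
  after event 1 (t=3: INC y by 12): {y=12}
  after event 2 (t=12: INC z by 6): {y=12, z=6}
  after event 3 (t=20: DEC x by 3): {x=-3, y=12, z=6}
  after event 4 (t=29: SET y = 5): {x=-3, y=5, z=6}
  after event 5 (t=31: SET z = 1): {x=-3, y=5, z=1}
  after event 6 (t=33: INC z by 10): {x=-3, y=5, z=11}
  after event 7 (t=40: DEL x): {y=5, z=11}
  after event 8 (t=48: SET x = -5): {x=-5, y=5, z=11}
  after event 9 (t=54: INC y by 8): {x=-5, y=13, z=11}

Answer: {x=-5, y=13, z=11}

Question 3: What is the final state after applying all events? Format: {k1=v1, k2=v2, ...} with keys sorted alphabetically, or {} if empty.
  after event 1 (t=3: INC y by 12): {y=12}
  after event 2 (t=12: INC z by 6): {y=12, z=6}
  after event 3 (t=20: DEC x by 3): {x=-3, y=12, z=6}
  after event 4 (t=29: SET y = 5): {x=-3, y=5, z=6}
  after event 5 (t=31: SET z = 1): {x=-3, y=5, z=1}
  after event 6 (t=33: INC z by 10): {x=-3, y=5, z=11}
  after event 7 (t=40: DEL x): {y=5, z=11}
  after event 8 (t=48: SET x = -5): {x=-5, y=5, z=11}
  after event 9 (t=54: INC y by 8): {x=-5, y=13, z=11}
  after event 10 (t=59: DEC x by 2): {x=-7, y=13, z=11}
  after event 11 (t=66: INC z by 7): {x=-7, y=13, z=18}

Answer: {x=-7, y=13, z=18}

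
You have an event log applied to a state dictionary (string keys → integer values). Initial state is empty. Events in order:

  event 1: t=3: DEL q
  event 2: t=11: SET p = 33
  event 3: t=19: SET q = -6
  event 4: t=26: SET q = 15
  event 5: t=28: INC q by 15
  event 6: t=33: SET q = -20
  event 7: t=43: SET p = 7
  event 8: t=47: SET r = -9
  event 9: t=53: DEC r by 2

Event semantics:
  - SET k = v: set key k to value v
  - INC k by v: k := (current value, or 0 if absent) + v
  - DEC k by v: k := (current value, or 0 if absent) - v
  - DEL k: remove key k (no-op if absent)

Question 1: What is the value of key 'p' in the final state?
Answer: 7

Derivation:
Track key 'p' through all 9 events:
  event 1 (t=3: DEL q): p unchanged
  event 2 (t=11: SET p = 33): p (absent) -> 33
  event 3 (t=19: SET q = -6): p unchanged
  event 4 (t=26: SET q = 15): p unchanged
  event 5 (t=28: INC q by 15): p unchanged
  event 6 (t=33: SET q = -20): p unchanged
  event 7 (t=43: SET p = 7): p 33 -> 7
  event 8 (t=47: SET r = -9): p unchanged
  event 9 (t=53: DEC r by 2): p unchanged
Final: p = 7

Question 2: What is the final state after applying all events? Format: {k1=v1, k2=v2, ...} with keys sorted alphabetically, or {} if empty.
  after event 1 (t=3: DEL q): {}
  after event 2 (t=11: SET p = 33): {p=33}
  after event 3 (t=19: SET q = -6): {p=33, q=-6}
  after event 4 (t=26: SET q = 15): {p=33, q=15}
  after event 5 (t=28: INC q by 15): {p=33, q=30}
  after event 6 (t=33: SET q = -20): {p=33, q=-20}
  after event 7 (t=43: SET p = 7): {p=7, q=-20}
  after event 8 (t=47: SET r = -9): {p=7, q=-20, r=-9}
  after event 9 (t=53: DEC r by 2): {p=7, q=-20, r=-11}

Answer: {p=7, q=-20, r=-11}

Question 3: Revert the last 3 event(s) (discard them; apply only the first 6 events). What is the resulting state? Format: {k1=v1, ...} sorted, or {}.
Answer: {p=33, q=-20}

Derivation:
Keep first 6 events (discard last 3):
  after event 1 (t=3: DEL q): {}
  after event 2 (t=11: SET p = 33): {p=33}
  after event 3 (t=19: SET q = -6): {p=33, q=-6}
  after event 4 (t=26: SET q = 15): {p=33, q=15}
  after event 5 (t=28: INC q by 15): {p=33, q=30}
  after event 6 (t=33: SET q = -20): {p=33, q=-20}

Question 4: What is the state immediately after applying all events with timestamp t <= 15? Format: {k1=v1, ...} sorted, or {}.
Answer: {p=33}

Derivation:
Apply events with t <= 15 (2 events):
  after event 1 (t=3: DEL q): {}
  after event 2 (t=11: SET p = 33): {p=33}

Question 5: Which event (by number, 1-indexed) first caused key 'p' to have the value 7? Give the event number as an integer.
Answer: 7

Derivation:
Looking for first event where p becomes 7:
  event 2: p = 33
  event 3: p = 33
  event 4: p = 33
  event 5: p = 33
  event 6: p = 33
  event 7: p 33 -> 7  <-- first match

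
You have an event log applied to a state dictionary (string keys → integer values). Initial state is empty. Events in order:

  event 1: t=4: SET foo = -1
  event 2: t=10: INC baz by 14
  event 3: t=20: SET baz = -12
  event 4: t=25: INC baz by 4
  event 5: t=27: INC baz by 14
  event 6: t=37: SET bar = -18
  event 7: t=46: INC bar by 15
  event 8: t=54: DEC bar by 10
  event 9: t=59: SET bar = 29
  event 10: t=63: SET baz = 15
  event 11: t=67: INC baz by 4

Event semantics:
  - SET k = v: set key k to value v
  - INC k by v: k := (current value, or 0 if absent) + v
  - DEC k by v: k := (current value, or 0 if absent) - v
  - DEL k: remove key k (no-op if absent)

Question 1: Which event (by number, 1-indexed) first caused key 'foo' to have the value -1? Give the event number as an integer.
Looking for first event where foo becomes -1:
  event 1: foo (absent) -> -1  <-- first match

Answer: 1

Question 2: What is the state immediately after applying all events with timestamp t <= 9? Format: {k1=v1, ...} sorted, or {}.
Apply events with t <= 9 (1 events):
  after event 1 (t=4: SET foo = -1): {foo=-1}

Answer: {foo=-1}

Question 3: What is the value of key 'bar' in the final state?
Track key 'bar' through all 11 events:
  event 1 (t=4: SET foo = -1): bar unchanged
  event 2 (t=10: INC baz by 14): bar unchanged
  event 3 (t=20: SET baz = -12): bar unchanged
  event 4 (t=25: INC baz by 4): bar unchanged
  event 5 (t=27: INC baz by 14): bar unchanged
  event 6 (t=37: SET bar = -18): bar (absent) -> -18
  event 7 (t=46: INC bar by 15): bar -18 -> -3
  event 8 (t=54: DEC bar by 10): bar -3 -> -13
  event 9 (t=59: SET bar = 29): bar -13 -> 29
  event 10 (t=63: SET baz = 15): bar unchanged
  event 11 (t=67: INC baz by 4): bar unchanged
Final: bar = 29

Answer: 29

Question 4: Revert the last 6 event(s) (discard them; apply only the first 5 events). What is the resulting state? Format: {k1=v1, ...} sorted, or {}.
Keep first 5 events (discard last 6):
  after event 1 (t=4: SET foo = -1): {foo=-1}
  after event 2 (t=10: INC baz by 14): {baz=14, foo=-1}
  after event 3 (t=20: SET baz = -12): {baz=-12, foo=-1}
  after event 4 (t=25: INC baz by 4): {baz=-8, foo=-1}
  after event 5 (t=27: INC baz by 14): {baz=6, foo=-1}

Answer: {baz=6, foo=-1}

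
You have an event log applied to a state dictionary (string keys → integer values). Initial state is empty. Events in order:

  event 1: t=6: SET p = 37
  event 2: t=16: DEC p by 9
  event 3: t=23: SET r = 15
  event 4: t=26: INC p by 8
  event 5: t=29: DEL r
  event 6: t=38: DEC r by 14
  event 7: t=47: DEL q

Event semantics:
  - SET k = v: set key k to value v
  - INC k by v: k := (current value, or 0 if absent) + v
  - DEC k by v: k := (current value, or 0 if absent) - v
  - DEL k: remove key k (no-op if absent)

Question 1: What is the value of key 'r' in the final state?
Track key 'r' through all 7 events:
  event 1 (t=6: SET p = 37): r unchanged
  event 2 (t=16: DEC p by 9): r unchanged
  event 3 (t=23: SET r = 15): r (absent) -> 15
  event 4 (t=26: INC p by 8): r unchanged
  event 5 (t=29: DEL r): r 15 -> (absent)
  event 6 (t=38: DEC r by 14): r (absent) -> -14
  event 7 (t=47: DEL q): r unchanged
Final: r = -14

Answer: -14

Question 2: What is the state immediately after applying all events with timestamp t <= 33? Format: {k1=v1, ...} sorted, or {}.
Apply events with t <= 33 (5 events):
  after event 1 (t=6: SET p = 37): {p=37}
  after event 2 (t=16: DEC p by 9): {p=28}
  after event 3 (t=23: SET r = 15): {p=28, r=15}
  after event 4 (t=26: INC p by 8): {p=36, r=15}
  after event 5 (t=29: DEL r): {p=36}

Answer: {p=36}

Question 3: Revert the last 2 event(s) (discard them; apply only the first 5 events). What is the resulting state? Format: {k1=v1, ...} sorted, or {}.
Answer: {p=36}

Derivation:
Keep first 5 events (discard last 2):
  after event 1 (t=6: SET p = 37): {p=37}
  after event 2 (t=16: DEC p by 9): {p=28}
  after event 3 (t=23: SET r = 15): {p=28, r=15}
  after event 4 (t=26: INC p by 8): {p=36, r=15}
  after event 5 (t=29: DEL r): {p=36}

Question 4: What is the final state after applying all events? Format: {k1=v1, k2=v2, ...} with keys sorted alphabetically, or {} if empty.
  after event 1 (t=6: SET p = 37): {p=37}
  after event 2 (t=16: DEC p by 9): {p=28}
  after event 3 (t=23: SET r = 15): {p=28, r=15}
  after event 4 (t=26: INC p by 8): {p=36, r=15}
  after event 5 (t=29: DEL r): {p=36}
  after event 6 (t=38: DEC r by 14): {p=36, r=-14}
  after event 7 (t=47: DEL q): {p=36, r=-14}

Answer: {p=36, r=-14}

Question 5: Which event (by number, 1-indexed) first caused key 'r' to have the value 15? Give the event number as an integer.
Answer: 3

Derivation:
Looking for first event where r becomes 15:
  event 3: r (absent) -> 15  <-- first match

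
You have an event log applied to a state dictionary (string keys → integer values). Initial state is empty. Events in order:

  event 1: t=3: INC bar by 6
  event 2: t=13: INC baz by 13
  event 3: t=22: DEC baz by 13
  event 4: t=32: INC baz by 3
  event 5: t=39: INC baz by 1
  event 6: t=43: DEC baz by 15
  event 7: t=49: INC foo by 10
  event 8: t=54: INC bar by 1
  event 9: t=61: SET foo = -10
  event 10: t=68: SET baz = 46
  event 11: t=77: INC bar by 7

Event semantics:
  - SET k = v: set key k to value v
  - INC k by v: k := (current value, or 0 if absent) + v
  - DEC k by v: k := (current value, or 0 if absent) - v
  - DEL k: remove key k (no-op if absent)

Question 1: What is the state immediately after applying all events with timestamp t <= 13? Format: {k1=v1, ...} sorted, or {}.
Answer: {bar=6, baz=13}

Derivation:
Apply events with t <= 13 (2 events):
  after event 1 (t=3: INC bar by 6): {bar=6}
  after event 2 (t=13: INC baz by 13): {bar=6, baz=13}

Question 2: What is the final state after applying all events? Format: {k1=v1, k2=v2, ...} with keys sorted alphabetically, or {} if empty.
Answer: {bar=14, baz=46, foo=-10}

Derivation:
  after event 1 (t=3: INC bar by 6): {bar=6}
  after event 2 (t=13: INC baz by 13): {bar=6, baz=13}
  after event 3 (t=22: DEC baz by 13): {bar=6, baz=0}
  after event 4 (t=32: INC baz by 3): {bar=6, baz=3}
  after event 5 (t=39: INC baz by 1): {bar=6, baz=4}
  after event 6 (t=43: DEC baz by 15): {bar=6, baz=-11}
  after event 7 (t=49: INC foo by 10): {bar=6, baz=-11, foo=10}
  after event 8 (t=54: INC bar by 1): {bar=7, baz=-11, foo=10}
  after event 9 (t=61: SET foo = -10): {bar=7, baz=-11, foo=-10}
  after event 10 (t=68: SET baz = 46): {bar=7, baz=46, foo=-10}
  after event 11 (t=77: INC bar by 7): {bar=14, baz=46, foo=-10}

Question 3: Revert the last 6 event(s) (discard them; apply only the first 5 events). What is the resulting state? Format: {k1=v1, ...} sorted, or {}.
Keep first 5 events (discard last 6):
  after event 1 (t=3: INC bar by 6): {bar=6}
  after event 2 (t=13: INC baz by 13): {bar=6, baz=13}
  after event 3 (t=22: DEC baz by 13): {bar=6, baz=0}
  after event 4 (t=32: INC baz by 3): {bar=6, baz=3}
  after event 5 (t=39: INC baz by 1): {bar=6, baz=4}

Answer: {bar=6, baz=4}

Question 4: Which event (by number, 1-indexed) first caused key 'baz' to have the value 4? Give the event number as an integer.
Looking for first event where baz becomes 4:
  event 2: baz = 13
  event 3: baz = 0
  event 4: baz = 3
  event 5: baz 3 -> 4  <-- first match

Answer: 5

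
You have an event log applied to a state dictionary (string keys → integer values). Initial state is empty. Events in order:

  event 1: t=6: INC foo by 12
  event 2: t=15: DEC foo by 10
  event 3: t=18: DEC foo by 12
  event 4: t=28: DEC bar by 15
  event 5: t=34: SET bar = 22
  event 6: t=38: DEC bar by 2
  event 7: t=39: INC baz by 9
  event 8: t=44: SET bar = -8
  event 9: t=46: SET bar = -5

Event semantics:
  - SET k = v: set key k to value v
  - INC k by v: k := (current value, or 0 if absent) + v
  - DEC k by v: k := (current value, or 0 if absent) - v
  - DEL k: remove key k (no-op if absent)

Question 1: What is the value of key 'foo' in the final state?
Track key 'foo' through all 9 events:
  event 1 (t=6: INC foo by 12): foo (absent) -> 12
  event 2 (t=15: DEC foo by 10): foo 12 -> 2
  event 3 (t=18: DEC foo by 12): foo 2 -> -10
  event 4 (t=28: DEC bar by 15): foo unchanged
  event 5 (t=34: SET bar = 22): foo unchanged
  event 6 (t=38: DEC bar by 2): foo unchanged
  event 7 (t=39: INC baz by 9): foo unchanged
  event 8 (t=44: SET bar = -8): foo unchanged
  event 9 (t=46: SET bar = -5): foo unchanged
Final: foo = -10

Answer: -10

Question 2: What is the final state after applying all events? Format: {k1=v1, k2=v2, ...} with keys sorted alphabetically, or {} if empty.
Answer: {bar=-5, baz=9, foo=-10}

Derivation:
  after event 1 (t=6: INC foo by 12): {foo=12}
  after event 2 (t=15: DEC foo by 10): {foo=2}
  after event 3 (t=18: DEC foo by 12): {foo=-10}
  after event 4 (t=28: DEC bar by 15): {bar=-15, foo=-10}
  after event 5 (t=34: SET bar = 22): {bar=22, foo=-10}
  after event 6 (t=38: DEC bar by 2): {bar=20, foo=-10}
  after event 7 (t=39: INC baz by 9): {bar=20, baz=9, foo=-10}
  after event 8 (t=44: SET bar = -8): {bar=-8, baz=9, foo=-10}
  after event 9 (t=46: SET bar = -5): {bar=-5, baz=9, foo=-10}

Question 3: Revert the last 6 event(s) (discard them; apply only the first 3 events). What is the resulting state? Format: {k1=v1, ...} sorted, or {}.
Keep first 3 events (discard last 6):
  after event 1 (t=6: INC foo by 12): {foo=12}
  after event 2 (t=15: DEC foo by 10): {foo=2}
  after event 3 (t=18: DEC foo by 12): {foo=-10}

Answer: {foo=-10}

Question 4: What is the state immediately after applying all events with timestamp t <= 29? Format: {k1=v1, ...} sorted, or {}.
Answer: {bar=-15, foo=-10}

Derivation:
Apply events with t <= 29 (4 events):
  after event 1 (t=6: INC foo by 12): {foo=12}
  after event 2 (t=15: DEC foo by 10): {foo=2}
  after event 3 (t=18: DEC foo by 12): {foo=-10}
  after event 4 (t=28: DEC bar by 15): {bar=-15, foo=-10}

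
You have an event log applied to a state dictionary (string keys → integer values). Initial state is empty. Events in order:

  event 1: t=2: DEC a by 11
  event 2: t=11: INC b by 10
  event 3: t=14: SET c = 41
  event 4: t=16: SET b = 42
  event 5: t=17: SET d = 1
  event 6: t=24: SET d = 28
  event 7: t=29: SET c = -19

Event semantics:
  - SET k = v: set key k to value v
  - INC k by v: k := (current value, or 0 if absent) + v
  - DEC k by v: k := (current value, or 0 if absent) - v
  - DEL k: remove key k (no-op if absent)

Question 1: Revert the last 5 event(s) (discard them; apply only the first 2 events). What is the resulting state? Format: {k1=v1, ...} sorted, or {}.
Answer: {a=-11, b=10}

Derivation:
Keep first 2 events (discard last 5):
  after event 1 (t=2: DEC a by 11): {a=-11}
  after event 2 (t=11: INC b by 10): {a=-11, b=10}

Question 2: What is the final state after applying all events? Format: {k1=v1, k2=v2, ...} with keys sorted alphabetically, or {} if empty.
  after event 1 (t=2: DEC a by 11): {a=-11}
  after event 2 (t=11: INC b by 10): {a=-11, b=10}
  after event 3 (t=14: SET c = 41): {a=-11, b=10, c=41}
  after event 4 (t=16: SET b = 42): {a=-11, b=42, c=41}
  after event 5 (t=17: SET d = 1): {a=-11, b=42, c=41, d=1}
  after event 6 (t=24: SET d = 28): {a=-11, b=42, c=41, d=28}
  after event 7 (t=29: SET c = -19): {a=-11, b=42, c=-19, d=28}

Answer: {a=-11, b=42, c=-19, d=28}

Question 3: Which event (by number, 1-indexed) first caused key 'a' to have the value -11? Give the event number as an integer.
Answer: 1

Derivation:
Looking for first event where a becomes -11:
  event 1: a (absent) -> -11  <-- first match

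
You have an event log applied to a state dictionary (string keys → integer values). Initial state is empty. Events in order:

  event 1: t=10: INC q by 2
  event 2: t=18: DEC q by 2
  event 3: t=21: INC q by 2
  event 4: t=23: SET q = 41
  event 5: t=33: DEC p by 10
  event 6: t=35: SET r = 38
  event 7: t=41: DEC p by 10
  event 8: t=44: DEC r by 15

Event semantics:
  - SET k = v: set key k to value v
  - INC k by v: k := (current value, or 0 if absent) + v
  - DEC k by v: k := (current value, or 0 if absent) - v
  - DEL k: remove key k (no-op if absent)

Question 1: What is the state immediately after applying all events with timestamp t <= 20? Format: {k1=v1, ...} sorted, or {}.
Apply events with t <= 20 (2 events):
  after event 1 (t=10: INC q by 2): {q=2}
  after event 2 (t=18: DEC q by 2): {q=0}

Answer: {q=0}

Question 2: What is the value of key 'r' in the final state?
Answer: 23

Derivation:
Track key 'r' through all 8 events:
  event 1 (t=10: INC q by 2): r unchanged
  event 2 (t=18: DEC q by 2): r unchanged
  event 3 (t=21: INC q by 2): r unchanged
  event 4 (t=23: SET q = 41): r unchanged
  event 5 (t=33: DEC p by 10): r unchanged
  event 6 (t=35: SET r = 38): r (absent) -> 38
  event 7 (t=41: DEC p by 10): r unchanged
  event 8 (t=44: DEC r by 15): r 38 -> 23
Final: r = 23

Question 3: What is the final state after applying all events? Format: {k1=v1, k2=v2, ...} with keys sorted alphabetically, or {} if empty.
Answer: {p=-20, q=41, r=23}

Derivation:
  after event 1 (t=10: INC q by 2): {q=2}
  after event 2 (t=18: DEC q by 2): {q=0}
  after event 3 (t=21: INC q by 2): {q=2}
  after event 4 (t=23: SET q = 41): {q=41}
  after event 5 (t=33: DEC p by 10): {p=-10, q=41}
  after event 6 (t=35: SET r = 38): {p=-10, q=41, r=38}
  after event 7 (t=41: DEC p by 10): {p=-20, q=41, r=38}
  after event 8 (t=44: DEC r by 15): {p=-20, q=41, r=23}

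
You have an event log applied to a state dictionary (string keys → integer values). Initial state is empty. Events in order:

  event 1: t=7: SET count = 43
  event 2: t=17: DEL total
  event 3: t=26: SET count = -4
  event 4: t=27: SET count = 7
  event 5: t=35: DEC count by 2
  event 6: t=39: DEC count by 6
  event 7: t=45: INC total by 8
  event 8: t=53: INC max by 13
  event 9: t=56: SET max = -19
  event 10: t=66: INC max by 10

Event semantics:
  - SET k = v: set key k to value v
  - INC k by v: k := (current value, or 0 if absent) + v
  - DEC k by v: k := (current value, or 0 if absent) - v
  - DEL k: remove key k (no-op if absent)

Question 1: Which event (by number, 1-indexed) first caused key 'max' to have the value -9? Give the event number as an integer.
Looking for first event where max becomes -9:
  event 8: max = 13
  event 9: max = -19
  event 10: max -19 -> -9  <-- first match

Answer: 10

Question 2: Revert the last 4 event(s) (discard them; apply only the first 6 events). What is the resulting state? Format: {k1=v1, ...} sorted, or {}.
Answer: {count=-1}

Derivation:
Keep first 6 events (discard last 4):
  after event 1 (t=7: SET count = 43): {count=43}
  after event 2 (t=17: DEL total): {count=43}
  after event 3 (t=26: SET count = -4): {count=-4}
  after event 4 (t=27: SET count = 7): {count=7}
  after event 5 (t=35: DEC count by 2): {count=5}
  after event 6 (t=39: DEC count by 6): {count=-1}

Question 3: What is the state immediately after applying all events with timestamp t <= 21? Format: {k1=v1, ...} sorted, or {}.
Apply events with t <= 21 (2 events):
  after event 1 (t=7: SET count = 43): {count=43}
  after event 2 (t=17: DEL total): {count=43}

Answer: {count=43}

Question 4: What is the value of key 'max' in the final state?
Answer: -9

Derivation:
Track key 'max' through all 10 events:
  event 1 (t=7: SET count = 43): max unchanged
  event 2 (t=17: DEL total): max unchanged
  event 3 (t=26: SET count = -4): max unchanged
  event 4 (t=27: SET count = 7): max unchanged
  event 5 (t=35: DEC count by 2): max unchanged
  event 6 (t=39: DEC count by 6): max unchanged
  event 7 (t=45: INC total by 8): max unchanged
  event 8 (t=53: INC max by 13): max (absent) -> 13
  event 9 (t=56: SET max = -19): max 13 -> -19
  event 10 (t=66: INC max by 10): max -19 -> -9
Final: max = -9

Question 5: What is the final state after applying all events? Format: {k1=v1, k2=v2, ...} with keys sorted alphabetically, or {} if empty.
Answer: {count=-1, max=-9, total=8}

Derivation:
  after event 1 (t=7: SET count = 43): {count=43}
  after event 2 (t=17: DEL total): {count=43}
  after event 3 (t=26: SET count = -4): {count=-4}
  after event 4 (t=27: SET count = 7): {count=7}
  after event 5 (t=35: DEC count by 2): {count=5}
  after event 6 (t=39: DEC count by 6): {count=-1}
  after event 7 (t=45: INC total by 8): {count=-1, total=8}
  after event 8 (t=53: INC max by 13): {count=-1, max=13, total=8}
  after event 9 (t=56: SET max = -19): {count=-1, max=-19, total=8}
  after event 10 (t=66: INC max by 10): {count=-1, max=-9, total=8}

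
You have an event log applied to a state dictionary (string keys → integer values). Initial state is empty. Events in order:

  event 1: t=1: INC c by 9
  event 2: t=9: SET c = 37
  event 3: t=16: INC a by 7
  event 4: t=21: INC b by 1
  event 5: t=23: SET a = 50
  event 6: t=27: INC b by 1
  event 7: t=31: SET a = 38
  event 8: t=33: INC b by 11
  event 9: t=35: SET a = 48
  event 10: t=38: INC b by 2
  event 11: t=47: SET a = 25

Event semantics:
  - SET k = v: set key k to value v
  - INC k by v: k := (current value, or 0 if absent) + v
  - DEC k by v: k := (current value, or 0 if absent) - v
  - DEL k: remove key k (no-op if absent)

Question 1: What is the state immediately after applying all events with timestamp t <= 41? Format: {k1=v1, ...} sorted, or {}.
Apply events with t <= 41 (10 events):
  after event 1 (t=1: INC c by 9): {c=9}
  after event 2 (t=9: SET c = 37): {c=37}
  after event 3 (t=16: INC a by 7): {a=7, c=37}
  after event 4 (t=21: INC b by 1): {a=7, b=1, c=37}
  after event 5 (t=23: SET a = 50): {a=50, b=1, c=37}
  after event 6 (t=27: INC b by 1): {a=50, b=2, c=37}
  after event 7 (t=31: SET a = 38): {a=38, b=2, c=37}
  after event 8 (t=33: INC b by 11): {a=38, b=13, c=37}
  after event 9 (t=35: SET a = 48): {a=48, b=13, c=37}
  after event 10 (t=38: INC b by 2): {a=48, b=15, c=37}

Answer: {a=48, b=15, c=37}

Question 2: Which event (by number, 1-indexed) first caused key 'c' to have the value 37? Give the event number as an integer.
Looking for first event where c becomes 37:
  event 1: c = 9
  event 2: c 9 -> 37  <-- first match

Answer: 2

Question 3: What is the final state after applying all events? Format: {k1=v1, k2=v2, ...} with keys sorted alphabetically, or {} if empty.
Answer: {a=25, b=15, c=37}

Derivation:
  after event 1 (t=1: INC c by 9): {c=9}
  after event 2 (t=9: SET c = 37): {c=37}
  after event 3 (t=16: INC a by 7): {a=7, c=37}
  after event 4 (t=21: INC b by 1): {a=7, b=1, c=37}
  after event 5 (t=23: SET a = 50): {a=50, b=1, c=37}
  after event 6 (t=27: INC b by 1): {a=50, b=2, c=37}
  after event 7 (t=31: SET a = 38): {a=38, b=2, c=37}
  after event 8 (t=33: INC b by 11): {a=38, b=13, c=37}
  after event 9 (t=35: SET a = 48): {a=48, b=13, c=37}
  after event 10 (t=38: INC b by 2): {a=48, b=15, c=37}
  after event 11 (t=47: SET a = 25): {a=25, b=15, c=37}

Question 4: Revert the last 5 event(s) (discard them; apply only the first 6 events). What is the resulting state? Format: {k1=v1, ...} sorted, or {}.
Keep first 6 events (discard last 5):
  after event 1 (t=1: INC c by 9): {c=9}
  after event 2 (t=9: SET c = 37): {c=37}
  after event 3 (t=16: INC a by 7): {a=7, c=37}
  after event 4 (t=21: INC b by 1): {a=7, b=1, c=37}
  after event 5 (t=23: SET a = 50): {a=50, b=1, c=37}
  after event 6 (t=27: INC b by 1): {a=50, b=2, c=37}

Answer: {a=50, b=2, c=37}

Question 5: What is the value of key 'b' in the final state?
Track key 'b' through all 11 events:
  event 1 (t=1: INC c by 9): b unchanged
  event 2 (t=9: SET c = 37): b unchanged
  event 3 (t=16: INC a by 7): b unchanged
  event 4 (t=21: INC b by 1): b (absent) -> 1
  event 5 (t=23: SET a = 50): b unchanged
  event 6 (t=27: INC b by 1): b 1 -> 2
  event 7 (t=31: SET a = 38): b unchanged
  event 8 (t=33: INC b by 11): b 2 -> 13
  event 9 (t=35: SET a = 48): b unchanged
  event 10 (t=38: INC b by 2): b 13 -> 15
  event 11 (t=47: SET a = 25): b unchanged
Final: b = 15

Answer: 15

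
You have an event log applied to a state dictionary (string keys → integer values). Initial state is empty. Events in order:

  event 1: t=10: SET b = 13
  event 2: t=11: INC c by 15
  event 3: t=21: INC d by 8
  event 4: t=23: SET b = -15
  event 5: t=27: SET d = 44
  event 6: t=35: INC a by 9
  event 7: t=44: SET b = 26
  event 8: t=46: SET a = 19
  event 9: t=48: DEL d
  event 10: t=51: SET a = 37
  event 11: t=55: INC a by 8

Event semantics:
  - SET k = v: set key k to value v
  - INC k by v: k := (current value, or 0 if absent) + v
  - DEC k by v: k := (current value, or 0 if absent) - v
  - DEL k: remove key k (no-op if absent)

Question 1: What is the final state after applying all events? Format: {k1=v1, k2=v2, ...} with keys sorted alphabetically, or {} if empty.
  after event 1 (t=10: SET b = 13): {b=13}
  after event 2 (t=11: INC c by 15): {b=13, c=15}
  after event 3 (t=21: INC d by 8): {b=13, c=15, d=8}
  after event 4 (t=23: SET b = -15): {b=-15, c=15, d=8}
  after event 5 (t=27: SET d = 44): {b=-15, c=15, d=44}
  after event 6 (t=35: INC a by 9): {a=9, b=-15, c=15, d=44}
  after event 7 (t=44: SET b = 26): {a=9, b=26, c=15, d=44}
  after event 8 (t=46: SET a = 19): {a=19, b=26, c=15, d=44}
  after event 9 (t=48: DEL d): {a=19, b=26, c=15}
  after event 10 (t=51: SET a = 37): {a=37, b=26, c=15}
  after event 11 (t=55: INC a by 8): {a=45, b=26, c=15}

Answer: {a=45, b=26, c=15}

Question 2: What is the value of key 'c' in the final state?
Answer: 15

Derivation:
Track key 'c' through all 11 events:
  event 1 (t=10: SET b = 13): c unchanged
  event 2 (t=11: INC c by 15): c (absent) -> 15
  event 3 (t=21: INC d by 8): c unchanged
  event 4 (t=23: SET b = -15): c unchanged
  event 5 (t=27: SET d = 44): c unchanged
  event 6 (t=35: INC a by 9): c unchanged
  event 7 (t=44: SET b = 26): c unchanged
  event 8 (t=46: SET a = 19): c unchanged
  event 9 (t=48: DEL d): c unchanged
  event 10 (t=51: SET a = 37): c unchanged
  event 11 (t=55: INC a by 8): c unchanged
Final: c = 15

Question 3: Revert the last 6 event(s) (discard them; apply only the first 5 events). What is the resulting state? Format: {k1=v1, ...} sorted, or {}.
Answer: {b=-15, c=15, d=44}

Derivation:
Keep first 5 events (discard last 6):
  after event 1 (t=10: SET b = 13): {b=13}
  after event 2 (t=11: INC c by 15): {b=13, c=15}
  after event 3 (t=21: INC d by 8): {b=13, c=15, d=8}
  after event 4 (t=23: SET b = -15): {b=-15, c=15, d=8}
  after event 5 (t=27: SET d = 44): {b=-15, c=15, d=44}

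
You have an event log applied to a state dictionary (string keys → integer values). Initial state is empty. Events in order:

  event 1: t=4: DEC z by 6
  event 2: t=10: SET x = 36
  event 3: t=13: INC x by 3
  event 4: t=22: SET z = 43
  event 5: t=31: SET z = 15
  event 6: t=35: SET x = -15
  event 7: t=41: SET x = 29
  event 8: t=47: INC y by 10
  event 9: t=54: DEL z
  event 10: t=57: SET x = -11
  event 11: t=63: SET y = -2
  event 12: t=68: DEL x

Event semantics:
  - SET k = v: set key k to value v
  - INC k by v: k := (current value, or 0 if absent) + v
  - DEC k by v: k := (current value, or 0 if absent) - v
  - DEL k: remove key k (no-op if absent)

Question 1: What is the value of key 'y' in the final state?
Track key 'y' through all 12 events:
  event 1 (t=4: DEC z by 6): y unchanged
  event 2 (t=10: SET x = 36): y unchanged
  event 3 (t=13: INC x by 3): y unchanged
  event 4 (t=22: SET z = 43): y unchanged
  event 5 (t=31: SET z = 15): y unchanged
  event 6 (t=35: SET x = -15): y unchanged
  event 7 (t=41: SET x = 29): y unchanged
  event 8 (t=47: INC y by 10): y (absent) -> 10
  event 9 (t=54: DEL z): y unchanged
  event 10 (t=57: SET x = -11): y unchanged
  event 11 (t=63: SET y = -2): y 10 -> -2
  event 12 (t=68: DEL x): y unchanged
Final: y = -2

Answer: -2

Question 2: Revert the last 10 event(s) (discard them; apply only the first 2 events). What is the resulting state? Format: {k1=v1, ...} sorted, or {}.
Answer: {x=36, z=-6}

Derivation:
Keep first 2 events (discard last 10):
  after event 1 (t=4: DEC z by 6): {z=-6}
  after event 2 (t=10: SET x = 36): {x=36, z=-6}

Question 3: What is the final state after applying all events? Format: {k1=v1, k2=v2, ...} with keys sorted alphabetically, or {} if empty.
  after event 1 (t=4: DEC z by 6): {z=-6}
  after event 2 (t=10: SET x = 36): {x=36, z=-6}
  after event 3 (t=13: INC x by 3): {x=39, z=-6}
  after event 4 (t=22: SET z = 43): {x=39, z=43}
  after event 5 (t=31: SET z = 15): {x=39, z=15}
  after event 6 (t=35: SET x = -15): {x=-15, z=15}
  after event 7 (t=41: SET x = 29): {x=29, z=15}
  after event 8 (t=47: INC y by 10): {x=29, y=10, z=15}
  after event 9 (t=54: DEL z): {x=29, y=10}
  after event 10 (t=57: SET x = -11): {x=-11, y=10}
  after event 11 (t=63: SET y = -2): {x=-11, y=-2}
  after event 12 (t=68: DEL x): {y=-2}

Answer: {y=-2}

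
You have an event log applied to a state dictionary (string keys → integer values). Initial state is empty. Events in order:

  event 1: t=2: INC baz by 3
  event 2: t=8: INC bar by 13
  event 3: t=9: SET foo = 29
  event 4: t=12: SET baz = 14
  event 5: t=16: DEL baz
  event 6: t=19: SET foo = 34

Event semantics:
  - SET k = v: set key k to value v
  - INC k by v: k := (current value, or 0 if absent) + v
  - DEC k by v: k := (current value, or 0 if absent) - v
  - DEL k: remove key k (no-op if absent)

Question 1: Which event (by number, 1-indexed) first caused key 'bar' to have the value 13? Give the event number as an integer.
Looking for first event where bar becomes 13:
  event 2: bar (absent) -> 13  <-- first match

Answer: 2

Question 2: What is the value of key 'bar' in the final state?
Track key 'bar' through all 6 events:
  event 1 (t=2: INC baz by 3): bar unchanged
  event 2 (t=8: INC bar by 13): bar (absent) -> 13
  event 3 (t=9: SET foo = 29): bar unchanged
  event 4 (t=12: SET baz = 14): bar unchanged
  event 5 (t=16: DEL baz): bar unchanged
  event 6 (t=19: SET foo = 34): bar unchanged
Final: bar = 13

Answer: 13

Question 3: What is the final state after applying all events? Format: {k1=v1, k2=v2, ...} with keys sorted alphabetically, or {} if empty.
Answer: {bar=13, foo=34}

Derivation:
  after event 1 (t=2: INC baz by 3): {baz=3}
  after event 2 (t=8: INC bar by 13): {bar=13, baz=3}
  after event 3 (t=9: SET foo = 29): {bar=13, baz=3, foo=29}
  after event 4 (t=12: SET baz = 14): {bar=13, baz=14, foo=29}
  after event 5 (t=16: DEL baz): {bar=13, foo=29}
  after event 6 (t=19: SET foo = 34): {bar=13, foo=34}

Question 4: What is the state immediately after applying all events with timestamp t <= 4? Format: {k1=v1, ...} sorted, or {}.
Answer: {baz=3}

Derivation:
Apply events with t <= 4 (1 events):
  after event 1 (t=2: INC baz by 3): {baz=3}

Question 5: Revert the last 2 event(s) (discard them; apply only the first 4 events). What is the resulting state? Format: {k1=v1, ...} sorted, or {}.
Answer: {bar=13, baz=14, foo=29}

Derivation:
Keep first 4 events (discard last 2):
  after event 1 (t=2: INC baz by 3): {baz=3}
  after event 2 (t=8: INC bar by 13): {bar=13, baz=3}
  after event 3 (t=9: SET foo = 29): {bar=13, baz=3, foo=29}
  after event 4 (t=12: SET baz = 14): {bar=13, baz=14, foo=29}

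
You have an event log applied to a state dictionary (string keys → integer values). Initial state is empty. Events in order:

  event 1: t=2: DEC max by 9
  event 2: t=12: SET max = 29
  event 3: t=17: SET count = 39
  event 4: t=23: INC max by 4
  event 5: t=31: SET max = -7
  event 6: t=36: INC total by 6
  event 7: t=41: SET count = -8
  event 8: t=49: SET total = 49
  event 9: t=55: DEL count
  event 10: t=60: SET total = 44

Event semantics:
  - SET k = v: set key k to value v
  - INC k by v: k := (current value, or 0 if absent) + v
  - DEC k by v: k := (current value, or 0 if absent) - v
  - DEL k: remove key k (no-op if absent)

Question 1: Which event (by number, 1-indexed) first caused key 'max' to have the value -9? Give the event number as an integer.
Answer: 1

Derivation:
Looking for first event where max becomes -9:
  event 1: max (absent) -> -9  <-- first match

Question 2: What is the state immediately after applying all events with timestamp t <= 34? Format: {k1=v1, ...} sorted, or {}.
Answer: {count=39, max=-7}

Derivation:
Apply events with t <= 34 (5 events):
  after event 1 (t=2: DEC max by 9): {max=-9}
  after event 2 (t=12: SET max = 29): {max=29}
  after event 3 (t=17: SET count = 39): {count=39, max=29}
  after event 4 (t=23: INC max by 4): {count=39, max=33}
  after event 5 (t=31: SET max = -7): {count=39, max=-7}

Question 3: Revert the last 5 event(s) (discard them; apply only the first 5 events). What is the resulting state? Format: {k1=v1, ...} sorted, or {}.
Keep first 5 events (discard last 5):
  after event 1 (t=2: DEC max by 9): {max=-9}
  after event 2 (t=12: SET max = 29): {max=29}
  after event 3 (t=17: SET count = 39): {count=39, max=29}
  after event 4 (t=23: INC max by 4): {count=39, max=33}
  after event 5 (t=31: SET max = -7): {count=39, max=-7}

Answer: {count=39, max=-7}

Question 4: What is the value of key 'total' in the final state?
Track key 'total' through all 10 events:
  event 1 (t=2: DEC max by 9): total unchanged
  event 2 (t=12: SET max = 29): total unchanged
  event 3 (t=17: SET count = 39): total unchanged
  event 4 (t=23: INC max by 4): total unchanged
  event 5 (t=31: SET max = -7): total unchanged
  event 6 (t=36: INC total by 6): total (absent) -> 6
  event 7 (t=41: SET count = -8): total unchanged
  event 8 (t=49: SET total = 49): total 6 -> 49
  event 9 (t=55: DEL count): total unchanged
  event 10 (t=60: SET total = 44): total 49 -> 44
Final: total = 44

Answer: 44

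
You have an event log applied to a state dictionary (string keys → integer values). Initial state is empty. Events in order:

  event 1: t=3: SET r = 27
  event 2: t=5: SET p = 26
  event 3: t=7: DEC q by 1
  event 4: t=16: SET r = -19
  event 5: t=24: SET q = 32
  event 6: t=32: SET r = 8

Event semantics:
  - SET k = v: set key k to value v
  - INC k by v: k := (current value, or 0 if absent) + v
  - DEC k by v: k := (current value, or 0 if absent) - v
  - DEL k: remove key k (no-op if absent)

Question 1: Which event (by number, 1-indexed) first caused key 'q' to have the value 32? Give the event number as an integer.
Looking for first event where q becomes 32:
  event 3: q = -1
  event 4: q = -1
  event 5: q -1 -> 32  <-- first match

Answer: 5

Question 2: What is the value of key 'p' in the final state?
Answer: 26

Derivation:
Track key 'p' through all 6 events:
  event 1 (t=3: SET r = 27): p unchanged
  event 2 (t=5: SET p = 26): p (absent) -> 26
  event 3 (t=7: DEC q by 1): p unchanged
  event 4 (t=16: SET r = -19): p unchanged
  event 5 (t=24: SET q = 32): p unchanged
  event 6 (t=32: SET r = 8): p unchanged
Final: p = 26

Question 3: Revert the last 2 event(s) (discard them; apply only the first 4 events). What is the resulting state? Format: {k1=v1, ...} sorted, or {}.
Answer: {p=26, q=-1, r=-19}

Derivation:
Keep first 4 events (discard last 2):
  after event 1 (t=3: SET r = 27): {r=27}
  after event 2 (t=5: SET p = 26): {p=26, r=27}
  after event 3 (t=7: DEC q by 1): {p=26, q=-1, r=27}
  after event 4 (t=16: SET r = -19): {p=26, q=-1, r=-19}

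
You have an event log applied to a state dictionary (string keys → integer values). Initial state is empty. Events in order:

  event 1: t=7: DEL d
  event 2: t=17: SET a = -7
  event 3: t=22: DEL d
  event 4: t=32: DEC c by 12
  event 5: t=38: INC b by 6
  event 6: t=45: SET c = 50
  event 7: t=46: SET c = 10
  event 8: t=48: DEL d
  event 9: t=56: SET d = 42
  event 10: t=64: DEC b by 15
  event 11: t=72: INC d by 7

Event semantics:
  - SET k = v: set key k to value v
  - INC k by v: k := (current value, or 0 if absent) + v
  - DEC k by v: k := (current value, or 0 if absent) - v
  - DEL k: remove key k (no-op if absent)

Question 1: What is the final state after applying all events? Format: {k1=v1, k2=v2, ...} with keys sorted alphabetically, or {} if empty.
  after event 1 (t=7: DEL d): {}
  after event 2 (t=17: SET a = -7): {a=-7}
  after event 3 (t=22: DEL d): {a=-7}
  after event 4 (t=32: DEC c by 12): {a=-7, c=-12}
  after event 5 (t=38: INC b by 6): {a=-7, b=6, c=-12}
  after event 6 (t=45: SET c = 50): {a=-7, b=6, c=50}
  after event 7 (t=46: SET c = 10): {a=-7, b=6, c=10}
  after event 8 (t=48: DEL d): {a=-7, b=6, c=10}
  after event 9 (t=56: SET d = 42): {a=-7, b=6, c=10, d=42}
  after event 10 (t=64: DEC b by 15): {a=-7, b=-9, c=10, d=42}
  after event 11 (t=72: INC d by 7): {a=-7, b=-9, c=10, d=49}

Answer: {a=-7, b=-9, c=10, d=49}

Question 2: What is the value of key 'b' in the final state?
Track key 'b' through all 11 events:
  event 1 (t=7: DEL d): b unchanged
  event 2 (t=17: SET a = -7): b unchanged
  event 3 (t=22: DEL d): b unchanged
  event 4 (t=32: DEC c by 12): b unchanged
  event 5 (t=38: INC b by 6): b (absent) -> 6
  event 6 (t=45: SET c = 50): b unchanged
  event 7 (t=46: SET c = 10): b unchanged
  event 8 (t=48: DEL d): b unchanged
  event 9 (t=56: SET d = 42): b unchanged
  event 10 (t=64: DEC b by 15): b 6 -> -9
  event 11 (t=72: INC d by 7): b unchanged
Final: b = -9

Answer: -9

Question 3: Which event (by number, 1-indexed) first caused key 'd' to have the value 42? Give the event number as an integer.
Looking for first event where d becomes 42:
  event 9: d (absent) -> 42  <-- first match

Answer: 9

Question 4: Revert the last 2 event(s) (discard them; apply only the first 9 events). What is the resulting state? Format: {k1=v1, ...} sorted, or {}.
Keep first 9 events (discard last 2):
  after event 1 (t=7: DEL d): {}
  after event 2 (t=17: SET a = -7): {a=-7}
  after event 3 (t=22: DEL d): {a=-7}
  after event 4 (t=32: DEC c by 12): {a=-7, c=-12}
  after event 5 (t=38: INC b by 6): {a=-7, b=6, c=-12}
  after event 6 (t=45: SET c = 50): {a=-7, b=6, c=50}
  after event 7 (t=46: SET c = 10): {a=-7, b=6, c=10}
  after event 8 (t=48: DEL d): {a=-7, b=6, c=10}
  after event 9 (t=56: SET d = 42): {a=-7, b=6, c=10, d=42}

Answer: {a=-7, b=6, c=10, d=42}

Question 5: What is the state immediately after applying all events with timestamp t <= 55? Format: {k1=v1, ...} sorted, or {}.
Answer: {a=-7, b=6, c=10}

Derivation:
Apply events with t <= 55 (8 events):
  after event 1 (t=7: DEL d): {}
  after event 2 (t=17: SET a = -7): {a=-7}
  after event 3 (t=22: DEL d): {a=-7}
  after event 4 (t=32: DEC c by 12): {a=-7, c=-12}
  after event 5 (t=38: INC b by 6): {a=-7, b=6, c=-12}
  after event 6 (t=45: SET c = 50): {a=-7, b=6, c=50}
  after event 7 (t=46: SET c = 10): {a=-7, b=6, c=10}
  after event 8 (t=48: DEL d): {a=-7, b=6, c=10}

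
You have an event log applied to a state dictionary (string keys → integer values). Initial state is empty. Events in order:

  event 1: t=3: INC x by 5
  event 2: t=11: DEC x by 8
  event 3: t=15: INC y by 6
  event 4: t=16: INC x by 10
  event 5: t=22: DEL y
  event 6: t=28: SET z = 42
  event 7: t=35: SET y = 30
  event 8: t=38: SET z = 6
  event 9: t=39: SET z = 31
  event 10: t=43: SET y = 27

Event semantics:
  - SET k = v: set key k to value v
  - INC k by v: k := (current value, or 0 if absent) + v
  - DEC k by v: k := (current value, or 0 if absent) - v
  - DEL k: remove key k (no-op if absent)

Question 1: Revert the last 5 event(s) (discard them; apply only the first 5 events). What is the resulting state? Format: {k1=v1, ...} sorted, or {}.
Keep first 5 events (discard last 5):
  after event 1 (t=3: INC x by 5): {x=5}
  after event 2 (t=11: DEC x by 8): {x=-3}
  after event 3 (t=15: INC y by 6): {x=-3, y=6}
  after event 4 (t=16: INC x by 10): {x=7, y=6}
  after event 5 (t=22: DEL y): {x=7}

Answer: {x=7}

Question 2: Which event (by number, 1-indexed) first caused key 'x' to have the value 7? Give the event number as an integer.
Looking for first event where x becomes 7:
  event 1: x = 5
  event 2: x = -3
  event 3: x = -3
  event 4: x -3 -> 7  <-- first match

Answer: 4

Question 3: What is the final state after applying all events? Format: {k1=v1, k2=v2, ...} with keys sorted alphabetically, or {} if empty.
Answer: {x=7, y=27, z=31}

Derivation:
  after event 1 (t=3: INC x by 5): {x=5}
  after event 2 (t=11: DEC x by 8): {x=-3}
  after event 3 (t=15: INC y by 6): {x=-3, y=6}
  after event 4 (t=16: INC x by 10): {x=7, y=6}
  after event 5 (t=22: DEL y): {x=7}
  after event 6 (t=28: SET z = 42): {x=7, z=42}
  after event 7 (t=35: SET y = 30): {x=7, y=30, z=42}
  after event 8 (t=38: SET z = 6): {x=7, y=30, z=6}
  after event 9 (t=39: SET z = 31): {x=7, y=30, z=31}
  after event 10 (t=43: SET y = 27): {x=7, y=27, z=31}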